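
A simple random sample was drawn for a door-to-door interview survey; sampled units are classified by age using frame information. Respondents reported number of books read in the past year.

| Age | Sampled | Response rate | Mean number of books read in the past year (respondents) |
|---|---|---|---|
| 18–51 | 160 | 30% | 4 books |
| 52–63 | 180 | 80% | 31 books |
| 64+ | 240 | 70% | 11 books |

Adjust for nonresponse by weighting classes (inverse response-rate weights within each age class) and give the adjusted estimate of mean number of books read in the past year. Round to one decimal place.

15.3

With weight = n_sampled/n_responded per class, the weighted class total is n_sampled:
  18–51: 160 × 4 = 640
  52–63: 180 × 31 = 5580
  64+: 240 × 11 = 2640
Adjusted estimate = 8860 / 580 = 15.2759 → 15.3.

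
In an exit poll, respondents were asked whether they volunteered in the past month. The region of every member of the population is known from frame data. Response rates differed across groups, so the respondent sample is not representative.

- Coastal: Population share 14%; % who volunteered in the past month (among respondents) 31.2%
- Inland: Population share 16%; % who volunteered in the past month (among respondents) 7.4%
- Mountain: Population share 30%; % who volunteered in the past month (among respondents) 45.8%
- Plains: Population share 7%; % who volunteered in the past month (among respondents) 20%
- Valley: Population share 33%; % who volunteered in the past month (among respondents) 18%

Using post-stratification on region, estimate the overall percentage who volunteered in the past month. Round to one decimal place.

Each cell contributes population-share × respondent value:
  Coastal: 0.14 × 31.2 = 4.368
  Inland: 0.16 × 7.4 = 1.184
  Mountain: 0.3 × 45.8 = 13.74
  Plains: 0.07 × 20 = 1.4
  Valley: 0.33 × 18 = 5.94
Post-stratified estimate = 26.632 → 26.6%.

26.6%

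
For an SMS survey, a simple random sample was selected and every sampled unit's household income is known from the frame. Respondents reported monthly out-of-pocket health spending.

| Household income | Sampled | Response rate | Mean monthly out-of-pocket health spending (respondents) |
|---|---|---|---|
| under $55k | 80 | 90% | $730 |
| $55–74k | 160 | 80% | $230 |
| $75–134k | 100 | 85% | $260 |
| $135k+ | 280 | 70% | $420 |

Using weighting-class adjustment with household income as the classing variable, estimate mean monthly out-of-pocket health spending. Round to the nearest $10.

Each respondent's weight = sampled/responded in their class; summing within a class gives n_sampled, so:
  under $55k: 80 × 730 = 58,400
  $55–74k: 160 × 230 = 36,800
  $75–134k: 100 × 260 = 26,000
  $135k+: 280 × 420 = 117,600
Adjusted estimate = 238,800 / 620 = 385.161 → $390.

$390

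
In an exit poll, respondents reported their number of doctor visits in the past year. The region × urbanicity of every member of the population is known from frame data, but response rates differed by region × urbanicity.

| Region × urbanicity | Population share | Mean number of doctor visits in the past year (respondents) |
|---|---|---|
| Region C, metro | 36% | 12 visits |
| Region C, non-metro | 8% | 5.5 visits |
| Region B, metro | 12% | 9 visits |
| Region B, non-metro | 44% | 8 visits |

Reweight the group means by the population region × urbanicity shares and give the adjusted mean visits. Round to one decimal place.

Weight each group's respondent value by its population share:
  Region C, metro: 0.36 × 12 = 4.32
  Region C, non-metro: 0.08 × 5.5 = 0.44
  Region B, metro: 0.12 × 9 = 1.08
  Region B, non-metro: 0.44 × 8 = 3.52
Post-stratified estimate = 9.36 → 9.4.

9.4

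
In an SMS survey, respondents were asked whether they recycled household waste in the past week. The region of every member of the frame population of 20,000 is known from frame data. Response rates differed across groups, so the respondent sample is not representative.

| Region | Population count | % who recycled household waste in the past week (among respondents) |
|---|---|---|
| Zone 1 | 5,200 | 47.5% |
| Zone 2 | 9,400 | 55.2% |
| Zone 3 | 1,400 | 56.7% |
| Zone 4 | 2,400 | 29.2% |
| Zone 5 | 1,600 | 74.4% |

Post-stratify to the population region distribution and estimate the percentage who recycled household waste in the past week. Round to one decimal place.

51.7%

Weight each group's respondent value by its population share:
  Zone 1: (5,200/20,000) × 47.5 = 12.35
  Zone 2: (9,400/20,000) × 55.2 = 25.944
  Zone 3: (1,400/20,000) × 56.7 = 3.969
  Zone 4: (2,400/20,000) × 29.2 = 3.504
  Zone 5: (1,600/20,000) × 74.4 = 5.952
Post-stratified estimate = 51.719 → 51.7%.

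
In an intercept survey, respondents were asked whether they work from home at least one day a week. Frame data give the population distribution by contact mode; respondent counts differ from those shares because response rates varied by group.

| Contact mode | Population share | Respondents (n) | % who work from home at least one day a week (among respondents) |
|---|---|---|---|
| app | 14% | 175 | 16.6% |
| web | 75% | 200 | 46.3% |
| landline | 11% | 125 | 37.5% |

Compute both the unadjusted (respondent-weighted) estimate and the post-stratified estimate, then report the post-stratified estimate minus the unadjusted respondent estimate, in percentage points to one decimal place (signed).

+7.5 percentage points

Unadjusted (pooled respondent) estimate weights by respondent counts:
  (175/500)×16.6 + (200/500)×46.3 + (125/500)×37.5 = 33.705%
Post-stratified estimate weights by population shares:
  0.14×16.6 + 0.75×46.3 + 0.11×37.5 = 41.174%
Difference = 41.174 − 33.705 = 7.469 pp.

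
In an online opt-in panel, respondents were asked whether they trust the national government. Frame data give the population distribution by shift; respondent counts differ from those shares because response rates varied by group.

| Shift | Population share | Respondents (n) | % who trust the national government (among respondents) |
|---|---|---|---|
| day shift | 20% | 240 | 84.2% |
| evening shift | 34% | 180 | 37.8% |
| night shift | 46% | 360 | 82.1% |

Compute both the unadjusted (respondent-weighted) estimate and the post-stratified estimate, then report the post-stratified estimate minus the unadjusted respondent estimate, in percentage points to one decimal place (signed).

Unadjusted (pooled respondent) estimate weights by respondent counts:
  (240/780)×84.2 + (180/780)×37.8 + (360/780)×82.1 = 72.5231%
Post-stratified estimate weights by population shares:
  0.2×84.2 + 0.34×37.8 + 0.46×82.1 = 67.458%
Difference = 67.458 − 72.5231 = -5.0651 pp.

-5.1 percentage points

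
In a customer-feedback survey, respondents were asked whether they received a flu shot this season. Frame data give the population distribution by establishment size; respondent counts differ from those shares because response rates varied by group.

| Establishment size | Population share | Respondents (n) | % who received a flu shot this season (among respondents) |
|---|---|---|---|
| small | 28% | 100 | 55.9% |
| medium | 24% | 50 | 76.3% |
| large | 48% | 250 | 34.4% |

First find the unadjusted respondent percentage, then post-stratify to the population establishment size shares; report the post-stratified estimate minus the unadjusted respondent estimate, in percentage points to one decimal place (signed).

+5.5 percentage points

Unadjusted (pooled respondent) estimate weights by respondent counts:
  (100/400)×55.9 + (50/400)×76.3 + (250/400)×34.4 = 45.0125%
Post-stratified estimate weights by population shares:
  0.28×55.9 + 0.24×76.3 + 0.48×34.4 = 50.476%
Difference = 50.476 − 45.0125 = 5.4635 pp.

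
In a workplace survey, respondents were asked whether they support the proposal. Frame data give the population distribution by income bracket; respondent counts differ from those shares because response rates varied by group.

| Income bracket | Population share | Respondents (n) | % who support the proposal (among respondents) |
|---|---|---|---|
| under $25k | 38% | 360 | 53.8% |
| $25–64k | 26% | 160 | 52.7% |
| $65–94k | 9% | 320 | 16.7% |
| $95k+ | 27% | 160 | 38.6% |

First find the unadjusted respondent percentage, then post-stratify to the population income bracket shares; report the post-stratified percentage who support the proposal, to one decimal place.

46.1%

Unadjusted (pooled respondent) estimate weights by respondent counts:
  (360/1000)×53.8 + (160/1000)×52.7 + (320/1000)×16.7 + (160/1000)×38.6 = 39.32%
Post-stratifying to population shares instead:
  0.38×53.8 + 0.26×52.7 + 0.09×16.7 + 0.27×38.6 = 46.071%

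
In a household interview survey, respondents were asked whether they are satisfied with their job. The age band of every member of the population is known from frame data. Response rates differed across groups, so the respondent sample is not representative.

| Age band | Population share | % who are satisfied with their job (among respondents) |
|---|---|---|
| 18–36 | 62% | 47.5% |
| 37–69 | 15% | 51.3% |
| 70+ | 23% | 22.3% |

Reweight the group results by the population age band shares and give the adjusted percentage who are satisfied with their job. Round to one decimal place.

Weight each group's respondent value by its population share:
  18–36: 0.62 × 47.5 = 29.45
  37–69: 0.15 × 51.3 = 7.695
  70+: 0.23 × 22.3 = 5.129
Post-stratified estimate = 42.274 → 42.3%.

42.3%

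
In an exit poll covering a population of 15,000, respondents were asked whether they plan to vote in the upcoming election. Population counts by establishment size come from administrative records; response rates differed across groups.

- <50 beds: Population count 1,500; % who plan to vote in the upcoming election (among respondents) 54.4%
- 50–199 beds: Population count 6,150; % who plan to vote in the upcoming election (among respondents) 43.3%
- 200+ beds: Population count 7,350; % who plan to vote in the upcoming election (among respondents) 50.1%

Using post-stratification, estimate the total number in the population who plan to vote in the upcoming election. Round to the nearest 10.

7,160

Estimated count per cell = population count × respondent percentage:
  <50 beds: 1,500 × 54.4% = 816
  50–199 beds: 6,150 × 43.3% = 2662.95
  200+ beds: 7,350 × 50.1% = 3682.35
Estimated total = 7161.3 → 7,160.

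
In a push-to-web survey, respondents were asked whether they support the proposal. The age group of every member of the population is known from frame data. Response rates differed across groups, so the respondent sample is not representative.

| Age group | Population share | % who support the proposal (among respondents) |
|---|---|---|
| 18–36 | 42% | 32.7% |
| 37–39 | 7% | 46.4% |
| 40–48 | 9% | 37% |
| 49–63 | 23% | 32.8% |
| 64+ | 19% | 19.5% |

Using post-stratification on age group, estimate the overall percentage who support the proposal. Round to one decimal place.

Post-stratification weights by population share, not respondent share:
  18–36: 0.42 × 32.7 = 13.734
  37–39: 0.07 × 46.4 = 3.248
  40–48: 0.09 × 37 = 3.33
  49–63: 0.23 × 32.8 = 7.544
  64+: 0.19 × 19.5 = 3.705
Post-stratified estimate = 31.561 → 31.6%.

31.6%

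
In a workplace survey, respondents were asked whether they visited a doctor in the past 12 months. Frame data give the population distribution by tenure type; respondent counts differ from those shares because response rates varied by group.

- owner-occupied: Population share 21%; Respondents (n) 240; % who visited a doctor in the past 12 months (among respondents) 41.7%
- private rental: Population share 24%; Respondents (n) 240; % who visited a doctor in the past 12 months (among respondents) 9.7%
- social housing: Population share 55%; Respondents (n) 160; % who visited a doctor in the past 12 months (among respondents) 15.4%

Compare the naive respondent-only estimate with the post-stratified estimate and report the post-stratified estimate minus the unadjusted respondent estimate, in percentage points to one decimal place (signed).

-3.6 percentage points

Naive respondent-only estimate (weights = respondent counts):
  (240/640)×41.7 + (240/640)×9.7 + (160/640)×15.4 = 23.125%
Reweighting by population tenure type shares:
  0.21×41.7 + 0.24×9.7 + 0.55×15.4 = 19.555%
Difference = 19.555 − 23.125 = -3.57 pp.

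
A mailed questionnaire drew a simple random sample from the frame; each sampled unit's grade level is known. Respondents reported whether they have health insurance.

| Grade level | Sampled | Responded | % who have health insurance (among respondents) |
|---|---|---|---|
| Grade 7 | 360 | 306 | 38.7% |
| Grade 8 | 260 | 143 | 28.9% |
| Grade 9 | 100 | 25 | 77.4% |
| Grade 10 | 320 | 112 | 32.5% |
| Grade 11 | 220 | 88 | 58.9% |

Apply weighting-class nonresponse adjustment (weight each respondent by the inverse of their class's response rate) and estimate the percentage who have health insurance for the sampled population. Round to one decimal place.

41.7%

Response rates by class: Grade 7 306/360 = 85%, Grade 8 143/260 = 55%, Grade 9 25/100 = 25%, Grade 10 112/320 = 35%, Grade 11 88/220 = 40%.
Weighting each respondent by the inverse class response rate inflates each class back to its sampled size, so the class weight is n_sampled:
  Grade 7: 360 × 38.7 = 13932
  Grade 8: 260 × 28.9 = 7514
  Grade 9: 100 × 77.4 = 7740
  Grade 10: 320 × 32.5 = 10,400
  Grade 11: 220 × 58.9 = 12,958
Adjusted estimate = 52,544 / 1,260 = 41.7016 → 41.7%.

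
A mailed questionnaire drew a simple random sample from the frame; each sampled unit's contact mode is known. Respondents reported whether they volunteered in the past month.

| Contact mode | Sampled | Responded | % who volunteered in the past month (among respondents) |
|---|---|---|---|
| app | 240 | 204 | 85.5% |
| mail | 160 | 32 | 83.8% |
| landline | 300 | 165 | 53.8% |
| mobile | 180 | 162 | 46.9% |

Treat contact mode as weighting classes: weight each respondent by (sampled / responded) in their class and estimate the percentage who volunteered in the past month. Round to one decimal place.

Response rates by class: app 204/240 = 85%, mail 32/160 = 20%, landline 165/300 = 55%, mobile 162/180 = 90%.
With weight = n_sampled/n_responded per class, the weighted class total is n_sampled:
  app: 240 × 85.5 = 20,520
  mail: 160 × 83.8 = 13,408
  landline: 300 × 53.8 = 16,140
  mobile: 180 × 46.9 = 8442
Adjusted estimate = 58,510 / 880 = 66.4886 → 66.5%.

66.5%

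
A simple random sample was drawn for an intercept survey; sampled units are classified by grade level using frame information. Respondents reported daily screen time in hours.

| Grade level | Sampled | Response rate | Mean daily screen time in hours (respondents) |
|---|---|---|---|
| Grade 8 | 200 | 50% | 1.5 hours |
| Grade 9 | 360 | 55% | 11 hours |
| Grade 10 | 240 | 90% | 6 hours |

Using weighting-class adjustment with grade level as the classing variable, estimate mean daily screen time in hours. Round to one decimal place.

Each respondent's weight = sampled/responded in their class; summing within a class gives n_sampled, so:
  Grade 8: 200 × 1.5 = 300
  Grade 9: 360 × 11 = 3960
  Grade 10: 240 × 6 = 1440
Adjusted estimate = 5700 / 800 = 7.125 → 7.1.

7.1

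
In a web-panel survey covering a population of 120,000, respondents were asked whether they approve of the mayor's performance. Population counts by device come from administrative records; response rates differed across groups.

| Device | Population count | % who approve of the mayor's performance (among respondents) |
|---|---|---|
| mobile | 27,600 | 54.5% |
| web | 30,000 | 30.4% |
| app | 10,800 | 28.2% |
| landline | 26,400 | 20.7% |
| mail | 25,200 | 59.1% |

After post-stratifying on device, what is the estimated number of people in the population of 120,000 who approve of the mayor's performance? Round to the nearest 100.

47,600

Apply each group's respondent rate to its population count:
  mobile: 27,600 × 54.5% = 15,042
  web: 30,000 × 30.4% = 9120
  app: 10,800 × 28.2% = 3045.6
  landline: 26,400 × 20.7% = 5464.8
  mail: 25,200 × 59.1% = 14893.2
Estimated total = 47565.6 → 47,600.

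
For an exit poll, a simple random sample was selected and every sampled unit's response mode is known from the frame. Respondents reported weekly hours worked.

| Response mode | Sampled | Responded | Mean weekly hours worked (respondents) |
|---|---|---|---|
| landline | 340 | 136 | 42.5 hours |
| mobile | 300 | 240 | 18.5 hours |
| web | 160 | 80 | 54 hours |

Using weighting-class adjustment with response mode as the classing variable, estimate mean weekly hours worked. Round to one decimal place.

35.8

Class response rates: landline 136/340 = 40%, mobile 240/300 = 80%, web 80/160 = 50%.
Inverse-response-rate weighting restores each class to its sampled count, so class totals weight by n_sampled:
  landline: 340 × 42.5 = 14,450
  mobile: 300 × 18.5 = 5550
  web: 160 × 54 = 8640
Adjusted estimate = 28,640 / 800 = 35.8 → 35.8.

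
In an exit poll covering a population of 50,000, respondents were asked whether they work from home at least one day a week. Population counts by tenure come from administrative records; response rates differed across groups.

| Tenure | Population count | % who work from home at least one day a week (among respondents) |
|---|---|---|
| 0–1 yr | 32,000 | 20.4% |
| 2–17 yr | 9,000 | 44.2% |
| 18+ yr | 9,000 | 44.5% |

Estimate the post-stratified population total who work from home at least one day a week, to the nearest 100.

Apply each group's respondent rate to its population count:
  0–1 yr: 32,000 × 20.4% = 6528
  2–17 yr: 9,000 × 44.2% = 3978
  18+ yr: 9,000 × 44.5% = 4005
Estimated total = 14,511 → 14,500.

14,500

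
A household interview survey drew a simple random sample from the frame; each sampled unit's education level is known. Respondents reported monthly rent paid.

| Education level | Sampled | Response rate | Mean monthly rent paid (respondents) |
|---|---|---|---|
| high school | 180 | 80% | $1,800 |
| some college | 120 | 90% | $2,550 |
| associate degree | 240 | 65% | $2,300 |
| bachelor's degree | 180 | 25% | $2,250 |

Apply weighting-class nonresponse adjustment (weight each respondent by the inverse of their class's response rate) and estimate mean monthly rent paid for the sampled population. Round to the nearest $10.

$2,200

Weighting each respondent by the inverse class response rate inflates each class back to its sampled size, so the class weight is n_sampled:
  high school: 180 × 1800 = 324,000
  some college: 120 × 2550 = 306,000
  associate degree: 240 × 2300 = 552,000
  bachelor's degree: 180 × 2250 = 405,000
Adjusted estimate = 1,587,000 / 720 = 2204.17 → $2,200.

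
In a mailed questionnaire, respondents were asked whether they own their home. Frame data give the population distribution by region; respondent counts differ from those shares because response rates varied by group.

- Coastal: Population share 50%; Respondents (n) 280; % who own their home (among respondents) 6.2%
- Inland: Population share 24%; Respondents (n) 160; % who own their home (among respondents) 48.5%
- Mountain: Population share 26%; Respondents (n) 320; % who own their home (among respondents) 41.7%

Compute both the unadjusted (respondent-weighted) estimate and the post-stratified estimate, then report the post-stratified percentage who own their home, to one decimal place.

Without adjustment, the pooled respondent share is:
  (280/760)×6.2 + (160/760)×48.5 + (320/760)×41.7 = 30.0526%
Post-stratified estimate weights by population shares:
  0.5×6.2 + 0.24×48.5 + 0.26×41.7 = 25.582%

25.6%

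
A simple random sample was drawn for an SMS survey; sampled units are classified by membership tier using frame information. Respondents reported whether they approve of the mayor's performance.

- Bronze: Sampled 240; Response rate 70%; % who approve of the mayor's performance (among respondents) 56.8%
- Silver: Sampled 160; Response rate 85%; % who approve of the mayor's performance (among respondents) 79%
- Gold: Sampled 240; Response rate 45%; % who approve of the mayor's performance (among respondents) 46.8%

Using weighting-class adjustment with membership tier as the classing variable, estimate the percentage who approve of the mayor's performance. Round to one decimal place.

58.6%

Inverse-response-rate weighting restores each class to its sampled count, so class totals weight by n_sampled:
  Bronze: 240 × 56.8 = 13,632
  Silver: 160 × 79 = 12,640
  Gold: 240 × 46.8 = 11,232
Adjusted estimate = 37,504 / 640 = 58.6 → 58.6%.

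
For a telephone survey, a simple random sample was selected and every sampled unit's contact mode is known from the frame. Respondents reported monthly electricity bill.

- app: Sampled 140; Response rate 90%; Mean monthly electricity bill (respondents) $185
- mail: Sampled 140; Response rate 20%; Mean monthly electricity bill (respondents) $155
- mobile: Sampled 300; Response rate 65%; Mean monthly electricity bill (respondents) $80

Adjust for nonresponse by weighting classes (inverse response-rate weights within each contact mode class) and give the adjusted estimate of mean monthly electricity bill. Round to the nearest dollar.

$123

Inverse-response-rate weighting restores each class to its sampled count, so class totals weight by n_sampled:
  app: 140 × 185 = 25,900
  mail: 140 × 155 = 21,700
  mobile: 300 × 80 = 24,000
Adjusted estimate = 71,600 / 580 = 123.448 → $123.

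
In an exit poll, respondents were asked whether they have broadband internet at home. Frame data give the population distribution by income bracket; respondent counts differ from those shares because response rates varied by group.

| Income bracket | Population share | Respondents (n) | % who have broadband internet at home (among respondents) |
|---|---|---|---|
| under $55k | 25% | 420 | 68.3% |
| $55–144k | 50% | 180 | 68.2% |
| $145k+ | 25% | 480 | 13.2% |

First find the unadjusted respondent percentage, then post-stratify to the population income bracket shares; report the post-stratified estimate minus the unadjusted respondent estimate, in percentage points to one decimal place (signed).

Without adjustment, the pooled respondent share is:
  (420/1080)×68.3 + (180/1080)×68.2 + (480/1080)×13.2 = 43.7944%
Reweighting by population income bracket shares:
  0.25×68.3 + 0.5×68.2 + 0.25×13.2 = 54.475%
Difference = 54.475 − 43.7944 = 10.6806 pp.

+10.7 percentage points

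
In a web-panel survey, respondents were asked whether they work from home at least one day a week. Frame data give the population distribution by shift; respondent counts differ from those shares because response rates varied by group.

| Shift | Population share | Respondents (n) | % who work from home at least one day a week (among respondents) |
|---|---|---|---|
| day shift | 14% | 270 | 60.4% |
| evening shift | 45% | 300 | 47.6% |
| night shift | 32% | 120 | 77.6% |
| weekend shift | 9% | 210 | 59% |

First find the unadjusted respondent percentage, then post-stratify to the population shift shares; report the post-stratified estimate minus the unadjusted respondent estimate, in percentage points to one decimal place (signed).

+1.9 percentage points

Unadjusted (pooled respondent) estimate weights by respondent counts:
  (270/900)×60.4 + (300/900)×47.6 + (120/900)×77.6 + (210/900)×59 = 58.1%
Reweighting by population shift shares:
  0.14×60.4 + 0.45×47.6 + 0.32×77.6 + 0.09×59 = 60.018%
Difference = 60.018 − 58.1 = 1.918 pp.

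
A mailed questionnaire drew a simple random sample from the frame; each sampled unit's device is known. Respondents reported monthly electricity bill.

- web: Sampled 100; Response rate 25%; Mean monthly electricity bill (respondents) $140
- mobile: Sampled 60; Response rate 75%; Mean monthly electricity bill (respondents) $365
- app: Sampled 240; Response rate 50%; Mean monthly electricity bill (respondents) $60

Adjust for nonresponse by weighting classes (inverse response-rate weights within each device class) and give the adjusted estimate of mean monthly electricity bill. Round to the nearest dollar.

Inverse-response-rate weighting restores each class to its sampled count, so class totals weight by n_sampled:
  web: 100 × 140 = 14,000
  mobile: 60 × 365 = 21,900
  app: 240 × 60 = 14,400
Adjusted estimate = 50,300 / 400 = 125.75 → $126.

$126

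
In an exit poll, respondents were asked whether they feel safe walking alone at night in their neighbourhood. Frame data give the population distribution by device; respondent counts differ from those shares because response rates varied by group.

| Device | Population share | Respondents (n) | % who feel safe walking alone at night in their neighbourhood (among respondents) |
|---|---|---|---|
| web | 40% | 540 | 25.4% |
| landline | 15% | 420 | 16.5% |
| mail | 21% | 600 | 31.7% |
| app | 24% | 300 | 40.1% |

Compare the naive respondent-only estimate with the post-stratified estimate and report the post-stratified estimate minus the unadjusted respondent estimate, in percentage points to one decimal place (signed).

Without adjustment, the pooled respondent share is:
  (540/1860)×25.4 + (420/1860)×16.5 + (600/1860)×31.7 + (300/1860)×40.1 = 27.7935%
Post-stratifying to population shares instead:
  0.4×25.4 + 0.15×16.5 + 0.21×31.7 + 0.24×40.1 = 28.916%
Difference = 28.916 − 27.7935 = 1.1225 pp.

+1.1 percentage points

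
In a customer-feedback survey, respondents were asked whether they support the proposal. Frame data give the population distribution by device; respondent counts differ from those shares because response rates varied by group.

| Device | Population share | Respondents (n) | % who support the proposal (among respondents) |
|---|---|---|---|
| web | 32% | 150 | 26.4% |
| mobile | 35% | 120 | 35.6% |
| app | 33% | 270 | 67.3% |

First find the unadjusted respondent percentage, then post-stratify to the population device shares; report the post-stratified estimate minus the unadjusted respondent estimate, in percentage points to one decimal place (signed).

-5.8 percentage points

Naive respondent-only estimate (weights = respondent counts):
  (150/540)×26.4 + (120/540)×35.6 + (270/540)×67.3 = 48.8944%
Post-stratified estimate weights by population shares:
  0.32×26.4 + 0.35×35.6 + 0.33×67.3 = 43.117%
Difference = 43.117 − 48.8944 = -5.7774 pp.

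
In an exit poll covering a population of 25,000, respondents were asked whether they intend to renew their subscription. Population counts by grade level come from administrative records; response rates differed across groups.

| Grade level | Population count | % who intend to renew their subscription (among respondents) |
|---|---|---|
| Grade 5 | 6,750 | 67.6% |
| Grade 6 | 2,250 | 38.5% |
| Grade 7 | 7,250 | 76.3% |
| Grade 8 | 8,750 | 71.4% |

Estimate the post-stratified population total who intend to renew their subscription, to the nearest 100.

17,200

Apply each group's respondent rate to its population count:
  Grade 5: 6,750 × 67.6% = 4563
  Grade 6: 2,250 × 38.5% = 866.25
  Grade 7: 7,250 × 76.3% = 5531.75
  Grade 8: 8,750 × 71.4% = 6247.5
Estimated total = 17208.5 → 17,200.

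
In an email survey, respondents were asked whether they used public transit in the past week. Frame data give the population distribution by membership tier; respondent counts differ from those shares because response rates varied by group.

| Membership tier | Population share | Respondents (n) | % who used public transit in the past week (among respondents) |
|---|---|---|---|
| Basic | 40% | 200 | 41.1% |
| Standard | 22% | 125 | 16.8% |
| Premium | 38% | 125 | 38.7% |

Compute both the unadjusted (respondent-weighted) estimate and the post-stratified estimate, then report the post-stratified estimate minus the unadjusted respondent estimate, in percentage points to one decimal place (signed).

Naive respondent-only estimate (weights = respondent counts):
  (200/450)×41.1 + (125/450)×16.8 + (125/450)×38.7 = 33.6833%
Post-stratifying to population shares instead:
  0.4×41.1 + 0.22×16.8 + 0.38×38.7 = 34.842%
Difference = 34.842 − 33.6833 = 1.1587 pp.

+1.2 percentage points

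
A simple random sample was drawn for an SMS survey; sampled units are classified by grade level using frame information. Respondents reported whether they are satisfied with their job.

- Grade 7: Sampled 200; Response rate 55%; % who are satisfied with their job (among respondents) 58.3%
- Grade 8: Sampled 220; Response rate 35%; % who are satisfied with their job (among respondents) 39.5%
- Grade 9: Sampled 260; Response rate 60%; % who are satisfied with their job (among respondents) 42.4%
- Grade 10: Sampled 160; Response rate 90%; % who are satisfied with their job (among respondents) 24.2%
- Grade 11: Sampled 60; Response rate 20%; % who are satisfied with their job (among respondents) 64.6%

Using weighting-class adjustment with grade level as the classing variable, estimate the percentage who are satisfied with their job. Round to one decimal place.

43.5%

Weighting each respondent by the inverse class response rate inflates each class back to its sampled size, so the class weight is n_sampled:
  Grade 7: 200 × 58.3 = 11,660
  Grade 8: 220 × 39.5 = 8690
  Grade 9: 260 × 42.4 = 11,024
  Grade 10: 160 × 24.2 = 3872
  Grade 11: 60 × 64.6 = 3876
Adjusted estimate = 39,122 / 900 = 43.4689 → 43.5%.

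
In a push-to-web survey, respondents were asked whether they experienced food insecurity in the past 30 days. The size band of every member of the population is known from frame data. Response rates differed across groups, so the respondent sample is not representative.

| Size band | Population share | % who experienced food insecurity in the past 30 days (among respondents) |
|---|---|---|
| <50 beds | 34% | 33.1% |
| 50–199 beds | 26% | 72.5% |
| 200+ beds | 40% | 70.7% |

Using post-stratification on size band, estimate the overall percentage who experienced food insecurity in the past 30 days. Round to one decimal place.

58.4%

Reweight to the known size band distribution:
  <50 beds: 0.34 × 33.1 = 11.254
  50–199 beds: 0.26 × 72.5 = 18.85
  200+ beds: 0.4 × 70.7 = 28.28
Post-stratified estimate = 58.384 → 58.4%.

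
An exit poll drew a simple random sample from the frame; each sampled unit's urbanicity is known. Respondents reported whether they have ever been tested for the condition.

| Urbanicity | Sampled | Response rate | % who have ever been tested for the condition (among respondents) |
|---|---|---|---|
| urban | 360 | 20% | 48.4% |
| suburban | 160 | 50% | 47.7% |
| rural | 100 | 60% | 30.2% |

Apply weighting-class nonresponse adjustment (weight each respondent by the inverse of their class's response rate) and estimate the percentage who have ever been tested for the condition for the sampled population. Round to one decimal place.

45.3%

Inverse-response-rate weighting restores each class to its sampled count, so class totals weight by n_sampled:
  urban: 360 × 48.4 = 17,424
  suburban: 160 × 47.7 = 7632
  rural: 100 × 30.2 = 3020
Adjusted estimate = 28,076 / 620 = 45.2839 → 45.3%.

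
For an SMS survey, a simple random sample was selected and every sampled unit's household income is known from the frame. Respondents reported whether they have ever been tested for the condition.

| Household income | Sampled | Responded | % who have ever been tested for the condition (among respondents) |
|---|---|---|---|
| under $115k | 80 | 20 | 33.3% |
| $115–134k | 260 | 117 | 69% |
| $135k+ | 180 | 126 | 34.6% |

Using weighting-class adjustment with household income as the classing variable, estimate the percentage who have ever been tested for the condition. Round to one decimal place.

Response rates by class: under $115k 20/80 = 25%, $115–134k 117/260 = 45%, $135k+ 126/180 = 70%.
With weight = n_sampled/n_responded per class, the weighted class total is n_sampled:
  under $115k: 80 × 33.3 = 2664
  $115–134k: 260 × 69 = 17,940
  $135k+: 180 × 34.6 = 6228
Adjusted estimate = 26,832 / 520 = 51.6 → 51.6%.

51.6%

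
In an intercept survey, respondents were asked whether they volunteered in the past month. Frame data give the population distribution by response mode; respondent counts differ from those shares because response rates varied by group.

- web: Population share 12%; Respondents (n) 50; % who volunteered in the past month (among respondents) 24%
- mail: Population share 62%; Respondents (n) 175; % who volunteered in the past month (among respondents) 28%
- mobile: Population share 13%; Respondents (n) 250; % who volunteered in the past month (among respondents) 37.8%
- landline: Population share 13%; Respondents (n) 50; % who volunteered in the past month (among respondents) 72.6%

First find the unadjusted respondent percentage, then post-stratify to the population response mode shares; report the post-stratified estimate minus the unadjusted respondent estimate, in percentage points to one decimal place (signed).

Without adjustment, the pooled respondent share is:
  (50/525)×24 + (175/525)×28 + (250/525)×37.8 + (50/525)×72.6 = 36.5333%
Post-stratified estimate weights by population shares:
  0.12×24 + 0.62×28 + 0.13×37.8 + 0.13×72.6 = 34.592%
Difference = 34.592 − 36.5333 = -1.9413 pp.

-1.9 percentage points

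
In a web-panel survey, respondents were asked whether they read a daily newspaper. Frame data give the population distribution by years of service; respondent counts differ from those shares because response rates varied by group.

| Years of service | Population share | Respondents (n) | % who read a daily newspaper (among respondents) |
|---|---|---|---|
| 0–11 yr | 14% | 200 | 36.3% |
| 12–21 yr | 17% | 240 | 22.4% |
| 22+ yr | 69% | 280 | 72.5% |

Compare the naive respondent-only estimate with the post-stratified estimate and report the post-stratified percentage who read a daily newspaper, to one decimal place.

58.9%

Naive respondent-only estimate (weights = respondent counts):
  (200/720)×36.3 + (240/720)×22.4 + (280/720)×72.5 = 45.7444%
Post-stratified estimate weights by population shares:
  0.14×36.3 + 0.17×22.4 + 0.69×72.5 = 58.915%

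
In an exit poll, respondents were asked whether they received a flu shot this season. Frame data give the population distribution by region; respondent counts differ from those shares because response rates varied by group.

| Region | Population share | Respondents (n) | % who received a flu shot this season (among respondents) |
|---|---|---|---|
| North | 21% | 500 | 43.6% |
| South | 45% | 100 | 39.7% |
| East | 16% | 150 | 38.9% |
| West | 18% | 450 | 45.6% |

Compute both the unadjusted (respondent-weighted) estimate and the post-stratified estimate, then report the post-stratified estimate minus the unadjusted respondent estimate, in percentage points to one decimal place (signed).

Unadjusted (pooled respondent) estimate weights by respondent counts:
  (500/1200)×43.6 + (100/1200)×39.7 + (150/1200)×38.9 + (450/1200)×45.6 = 43.4375%
Post-stratifying to population shares instead:
  0.21×43.6 + 0.45×39.7 + 0.16×38.9 + 0.18×45.6 = 41.453%
Difference = 41.453 − 43.4375 = -1.9845 pp.

-2.0 percentage points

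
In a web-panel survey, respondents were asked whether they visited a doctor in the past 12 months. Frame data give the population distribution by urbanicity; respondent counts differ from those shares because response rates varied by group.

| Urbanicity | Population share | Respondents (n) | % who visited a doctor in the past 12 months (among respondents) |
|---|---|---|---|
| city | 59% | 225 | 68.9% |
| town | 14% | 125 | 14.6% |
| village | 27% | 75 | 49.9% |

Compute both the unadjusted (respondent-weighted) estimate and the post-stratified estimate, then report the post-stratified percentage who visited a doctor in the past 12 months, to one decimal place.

56.2%

Without adjustment, the pooled respondent share is:
  (225/425)×68.9 + (125/425)×14.6 + (75/425)×49.9 = 49.5765%
Post-stratified estimate weights by population shares:
  0.59×68.9 + 0.14×14.6 + 0.27×49.9 = 56.168%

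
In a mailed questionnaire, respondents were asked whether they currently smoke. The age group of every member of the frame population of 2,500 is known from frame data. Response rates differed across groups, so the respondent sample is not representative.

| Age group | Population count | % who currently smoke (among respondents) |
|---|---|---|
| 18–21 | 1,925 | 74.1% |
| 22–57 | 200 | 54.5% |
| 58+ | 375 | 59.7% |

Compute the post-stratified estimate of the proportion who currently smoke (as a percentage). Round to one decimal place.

Reweight to the known age group distribution:
  18–21: (1,925/2,500) × 74.1 = 57.057
  22–57: (200/2,500) × 54.5 = 4.36
  58+: (375/2,500) × 59.7 = 8.955
Post-stratified estimate = 70.372 → 70.4%.

70.4%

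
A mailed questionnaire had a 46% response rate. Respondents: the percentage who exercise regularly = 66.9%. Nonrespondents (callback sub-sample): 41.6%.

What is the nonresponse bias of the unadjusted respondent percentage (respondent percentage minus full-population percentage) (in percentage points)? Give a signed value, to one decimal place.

+13.7 percentage points

Nonresponse fraction = 1 − 0.46 = 0.54.
Bias = (nonresponse fraction) × (respondent percentage − nonrespondent percentage)
     = 0.54 × (66.9 − 41.6) = 0.54 × 25.3 = 13.662.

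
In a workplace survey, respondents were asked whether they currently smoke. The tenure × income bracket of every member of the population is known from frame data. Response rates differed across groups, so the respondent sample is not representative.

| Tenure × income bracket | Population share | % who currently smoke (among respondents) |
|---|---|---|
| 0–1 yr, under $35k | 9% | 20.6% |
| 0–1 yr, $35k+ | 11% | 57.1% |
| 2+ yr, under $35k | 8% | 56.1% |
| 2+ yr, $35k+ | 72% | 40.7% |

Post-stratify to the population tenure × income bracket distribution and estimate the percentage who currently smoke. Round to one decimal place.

41.9%

Post-stratification weights by population share, not respondent share:
  0–1 yr, under $35k: 0.09 × 20.6 = 1.854
  0–1 yr, $35k+: 0.11 × 57.1 = 6.281
  2+ yr, under $35k: 0.08 × 56.1 = 4.488
  2+ yr, $35k+: 0.72 × 40.7 = 29.304
Post-stratified estimate = 41.927 → 41.9%.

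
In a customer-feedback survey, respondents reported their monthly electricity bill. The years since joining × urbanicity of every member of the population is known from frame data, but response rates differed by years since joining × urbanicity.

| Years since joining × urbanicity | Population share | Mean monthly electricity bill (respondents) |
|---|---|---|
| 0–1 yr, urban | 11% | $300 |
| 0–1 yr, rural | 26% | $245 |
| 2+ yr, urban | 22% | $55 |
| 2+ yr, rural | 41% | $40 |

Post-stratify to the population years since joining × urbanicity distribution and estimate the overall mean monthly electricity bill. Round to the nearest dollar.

Weight each group's respondent value by its population share:
  0–1 yr, urban: 0.11 × 300 = 33
  0–1 yr, rural: 0.26 × 245 = 63.7
  2+ yr, urban: 0.22 × 55 = 12.1
  2+ yr, rural: 0.41 × 40 = 16.4
Post-stratified estimate = 125.2 → $125.

$125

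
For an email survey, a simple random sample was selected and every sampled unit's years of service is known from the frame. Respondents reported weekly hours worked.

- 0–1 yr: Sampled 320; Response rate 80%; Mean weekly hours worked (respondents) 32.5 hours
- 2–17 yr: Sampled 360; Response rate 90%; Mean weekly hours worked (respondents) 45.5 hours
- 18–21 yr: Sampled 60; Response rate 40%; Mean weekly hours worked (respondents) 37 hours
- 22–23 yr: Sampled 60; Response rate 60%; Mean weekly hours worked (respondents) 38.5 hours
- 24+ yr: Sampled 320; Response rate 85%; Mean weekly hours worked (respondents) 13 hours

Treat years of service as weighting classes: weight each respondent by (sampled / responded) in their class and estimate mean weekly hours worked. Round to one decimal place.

Inverse-response-rate weighting restores each class to its sampled count, so class totals weight by n_sampled:
  0–1 yr: 320 × 32.5 = 10,400
  2–17 yr: 360 × 45.5 = 16,380
  18–21 yr: 60 × 37 = 2220
  22–23 yr: 60 × 38.5 = 2310
  24+ yr: 320 × 13 = 4160
Adjusted estimate = 35,470 / 1,120 = 31.6696 → 31.7.

31.7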